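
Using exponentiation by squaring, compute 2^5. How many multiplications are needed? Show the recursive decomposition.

Computing 2^5 by squaring (build up from 2^1; each line after the first costs one multiplication):

2^1 = 2
2^2 = (2^1)^2 = 2^2 = 4
2^4 = (2^2)^2 = 4^2 = 16
2^5 = 2 * 2^4 = 2 * 16 = 32

Result: 32
Multiplications needed: 3 (3 lines after 2^1)

2^5 = 32. Using exponentiation by squaring, this requires 3 multiplications. The key idea: if the exponent is even, square the half-power; if odd, multiply by the base once.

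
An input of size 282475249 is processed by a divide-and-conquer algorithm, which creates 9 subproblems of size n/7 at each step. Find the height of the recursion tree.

For divide and conquer with division factor 7:

Problem sizes at each level:
Level 0: 282475249
Level 1: 40353607
Level 2: 5764801
Level 3: 823543
Level 4: 117649
Level 5: 16807
Level 6: 2401
Level 7: 343
Level 8: 49
Level 9: 7
Level 10: 1

The root is level 0 and the size-1 base case is level 10 (the tree spans levels 0 through 10, i.e. 11 levels counting the root), so the depth is the number of divisions: log_7(282475249) = 10

The recursion tree depth is log_7(282475249) = 10. At each level, the problem size is divided by 7, so it takes 10 divisions to reduce to a base case of size 1. The algorithm makes 9 recursive calls at each level.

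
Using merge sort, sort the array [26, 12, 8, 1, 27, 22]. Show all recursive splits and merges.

Merge sort trace:

Split: [26, 12, 8, 1, 27, 22] -> [26, 12, 8] and [1, 27, 22]
  Split: [26, 12, 8] -> [26] and [12, 8]
    Split: [12, 8] -> [12] and [8]
    Merge: [12] + [8] -> [8, 12]
  Merge: [26] + [8, 12] -> [8, 12, 26]
  Split: [1, 27, 22] -> [1] and [27, 22]
    Split: [27, 22] -> [27] and [22]
    Merge: [27] + [22] -> [22, 27]
  Merge: [1] + [22, 27] -> [1, 22, 27]
Merge: [8, 12, 26] + [1, 22, 27] -> [1, 8, 12, 22, 26, 27]

Final sorted array: [1, 8, 12, 22, 26, 27]

The merge sort proceeds by recursively splitting the array and merging sorted halves.
After all merges, the sorted array is [1, 8, 12, 22, 26, 27].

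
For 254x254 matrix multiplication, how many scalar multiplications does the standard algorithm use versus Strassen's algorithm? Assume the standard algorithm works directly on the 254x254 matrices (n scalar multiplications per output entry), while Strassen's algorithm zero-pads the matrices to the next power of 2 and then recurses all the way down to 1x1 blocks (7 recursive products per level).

Matrix multiplication for 254x254 matrices:

Strassen's algorithm requires power-of-2 dimensions. Pad 254x254 to 256x256 (next power of 2).

Standard algorithm: 254^3 = 16387064 multiplications
Strassen's algorithm: 7^(log2(256)) = 7^8 = 5764801 multiplications
Savings: 16387064 - 5764801 = 10622263 multiplications

Standard: 16387064 multiplications (254^3). Strassen: 5764801 multiplications (7^8, after padding to 256x256). Strassen reduces 8 recursive multiplications to 7 at each level.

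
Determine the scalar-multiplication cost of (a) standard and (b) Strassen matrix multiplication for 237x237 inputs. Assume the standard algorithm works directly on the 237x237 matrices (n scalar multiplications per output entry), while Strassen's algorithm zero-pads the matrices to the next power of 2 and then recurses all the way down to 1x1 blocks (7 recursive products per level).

Matrix multiplication for 237x237 matrices:

Strassen's algorithm requires power-of-2 dimensions. Pad 237x237 to 256x256 (next power of 2).

Standard algorithm: 237^3 = 13312053 multiplications
Strassen's algorithm: 7^(log2(256)) = 7^8 = 5764801 multiplications
Savings: 13312053 - 5764801 = 7547252 multiplications

Standard: 13312053 multiplications (237^3). Strassen: 5764801 multiplications (7^8, after padding to 256x256). Strassen reduces 8 recursive multiplications to 7 at each level.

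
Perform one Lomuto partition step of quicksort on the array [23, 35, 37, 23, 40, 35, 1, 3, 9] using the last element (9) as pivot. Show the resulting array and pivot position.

Lomuto partition with pivot = 9:

Initial array: [23, 35, 37, 23, 40, 35, 1, 3, 9]

arr[0]=23 > 9: no swap
arr[1]=35 > 9: no swap
arr[2]=37 > 9: no swap
arr[3]=23 > 9: no swap
arr[4]=40 > 9: no swap
arr[5]=35 > 9: no swap
arr[6]=1 <= 9: swap with position 0, array becomes [1, 35, 37, 23, 40, 35, 23, 3, 9]
arr[7]=3 <= 9: swap with position 1, array becomes [1, 3, 37, 23, 40, 35, 23, 35, 9]

Place pivot at position 2: [1, 3, 9, 23, 40, 35, 23, 35, 37]
Pivot position: 2

After partitioning with pivot 9, the array becomes [1, 3, 9, 23, 40, 35, 23, 35, 37]. The pivot is placed at index 2. All elements to the left of the pivot are <= 9, and all elements to the right are > 9.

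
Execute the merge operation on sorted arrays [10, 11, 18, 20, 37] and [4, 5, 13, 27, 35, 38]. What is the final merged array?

Merging process:

Compare 10 vs 4: take 4 from right. Merged: [4]
Compare 10 vs 5: take 5 from right. Merged: [4, 5]
Compare 10 vs 13: take 10 from left. Merged: [4, 5, 10]
Compare 11 vs 13: take 11 from left. Merged: [4, 5, 10, 11]
Compare 18 vs 13: take 13 from right. Merged: [4, 5, 10, 11, 13]
Compare 18 vs 27: take 18 from left. Merged: [4, 5, 10, 11, 13, 18]
Compare 20 vs 27: take 20 from left. Merged: [4, 5, 10, 11, 13, 18, 20]
Compare 37 vs 27: take 27 from right. Merged: [4, 5, 10, 11, 13, 18, 20, 27]
Compare 37 vs 35: take 35 from right. Merged: [4, 5, 10, 11, 13, 18, 20, 27, 35]
Compare 37 vs 38: take 37 from left. Merged: [4, 5, 10, 11, 13, 18, 20, 27, 35, 37]
Append remaining from right: [38]. Merged: [4, 5, 10, 11, 13, 18, 20, 27, 35, 37, 38]

Final merged array: [4, 5, 10, 11, 13, 18, 20, 27, 35, 37, 38]
Total comparisons: 10

The merged array is [4, 5, 10, 11, 13, 18, 20, 27, 35, 37, 38], requiring 10 comparisons. The merge step runs in O(n) time where n is the total number of elements.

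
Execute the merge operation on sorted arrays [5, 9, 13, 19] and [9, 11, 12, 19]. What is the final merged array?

Merging process:

Compare 5 vs 9: take 5 from left. Merged: [5]
Compare 9 vs 9: take 9 from left. Merged: [5, 9]
Compare 13 vs 9: take 9 from right. Merged: [5, 9, 9]
Compare 13 vs 11: take 11 from right. Merged: [5, 9, 9, 11]
Compare 13 vs 12: take 12 from right. Merged: [5, 9, 9, 11, 12]
Compare 13 vs 19: take 13 from left. Merged: [5, 9, 9, 11, 12, 13]
Compare 19 vs 19: take 19 from left. Merged: [5, 9, 9, 11, 12, 13, 19]
Append remaining from right: [19]. Merged: [5, 9, 9, 11, 12, 13, 19, 19]

Final merged array: [5, 9, 9, 11, 12, 13, 19, 19]
Total comparisons: 7

The merged array is [5, 9, 9, 11, 12, 13, 19, 19], requiring 7 comparisons. The merge step runs in O(n) time where n is the total number of elements.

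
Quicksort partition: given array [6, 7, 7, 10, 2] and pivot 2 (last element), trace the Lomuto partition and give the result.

Lomuto partition with pivot = 2:

Initial array: [6, 7, 7, 10, 2]

arr[0]=6 > 2: no swap
arr[1]=7 > 2: no swap
arr[2]=7 > 2: no swap
arr[3]=10 > 2: no swap

Place pivot at position 0: [2, 7, 7, 10, 6]
Pivot position: 0

After partitioning with pivot 2, the array becomes [2, 7, 7, 10, 6]. The pivot is placed at index 0. All elements to the left of the pivot are <= 2, and all elements to the right are > 2.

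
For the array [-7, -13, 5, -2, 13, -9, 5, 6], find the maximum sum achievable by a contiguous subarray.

Using Kadane's algorithm on [-7, -13, 5, -2, 13, -9, 5, 6]:

Scanning through the array:
Position 1 (value -13): max_ending_here = -13, max_so_far = -7
Position 2 (value 5): max_ending_here = 5, max_so_far = 5
Position 3 (value -2): max_ending_here = 3, max_so_far = 5
Position 4 (value 13): max_ending_here = 16, max_so_far = 16
Position 5 (value -9): max_ending_here = 7, max_so_far = 16
Position 6 (value 5): max_ending_here = 12, max_so_far = 16
Position 7 (value 6): max_ending_here = 18, max_so_far = 18

Maximum subarray: [5, -2, 13, -9, 5, 6]
Maximum sum: 18

The maximum subarray is [5, -2, 13, -9, 5, 6] with sum 18. This subarray runs from index 2 to index 7.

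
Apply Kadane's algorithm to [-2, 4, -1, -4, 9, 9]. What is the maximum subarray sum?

Using Kadane's algorithm on [-2, 4, -1, -4, 9, 9]:

Scanning through the array:
Position 1 (value 4): max_ending_here = 4, max_so_far = 4
Position 2 (value -1): max_ending_here = 3, max_so_far = 4
Position 3 (value -4): max_ending_here = -1, max_so_far = 4
Position 4 (value 9): max_ending_here = 9, max_so_far = 9
Position 5 (value 9): max_ending_here = 18, max_so_far = 18

Maximum subarray: [9, 9]
Maximum sum: 18

The maximum subarray is [9, 9] with sum 18. This subarray runs from index 4 to index 5.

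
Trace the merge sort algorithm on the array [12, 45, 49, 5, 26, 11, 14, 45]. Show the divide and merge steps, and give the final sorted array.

Merge sort trace:

Split: [12, 45, 49, 5, 26, 11, 14, 45] -> [12, 45, 49, 5] and [26, 11, 14, 45]
  Split: [12, 45, 49, 5] -> [12, 45] and [49, 5]
    Split: [12, 45] -> [12] and [45]
    Merge: [12] + [45] -> [12, 45]
    Split: [49, 5] -> [49] and [5]
    Merge: [49] + [5] -> [5, 49]
  Merge: [12, 45] + [5, 49] -> [5, 12, 45, 49]
  Split: [26, 11, 14, 45] -> [26, 11] and [14, 45]
    Split: [26, 11] -> [26] and [11]
    Merge: [26] + [11] -> [11, 26]
    Split: [14, 45] -> [14] and [45]
    Merge: [14] + [45] -> [14, 45]
  Merge: [11, 26] + [14, 45] -> [11, 14, 26, 45]
Merge: [5, 12, 45, 49] + [11, 14, 26, 45] -> [5, 11, 12, 14, 26, 45, 45, 49]

Final sorted array: [5, 11, 12, 14, 26, 45, 45, 49]

The merge sort proceeds by recursively splitting the array and merging sorted halves.
After all merges, the sorted array is [5, 11, 12, 14, 26, 45, 45, 49].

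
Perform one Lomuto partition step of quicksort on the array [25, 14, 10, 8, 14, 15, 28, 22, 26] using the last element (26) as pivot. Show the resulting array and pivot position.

Lomuto partition with pivot = 26:

Initial array: [25, 14, 10, 8, 14, 15, 28, 22, 26]

arr[0]=25 <= 26: swap with position 0, array becomes [25, 14, 10, 8, 14, 15, 28, 22, 26]
arr[1]=14 <= 26: swap with position 1, array becomes [25, 14, 10, 8, 14, 15, 28, 22, 26]
arr[2]=10 <= 26: swap with position 2, array becomes [25, 14, 10, 8, 14, 15, 28, 22, 26]
arr[3]=8 <= 26: swap with position 3, array becomes [25, 14, 10, 8, 14, 15, 28, 22, 26]
arr[4]=14 <= 26: swap with position 4, array becomes [25, 14, 10, 8, 14, 15, 28, 22, 26]
arr[5]=15 <= 26: swap with position 5, array becomes [25, 14, 10, 8, 14, 15, 28, 22, 26]
arr[6]=28 > 26: no swap
arr[7]=22 <= 26: swap with position 6, array becomes [25, 14, 10, 8, 14, 15, 22, 28, 26]

Place pivot at position 7: [25, 14, 10, 8, 14, 15, 22, 26, 28]
Pivot position: 7

After partitioning with pivot 26, the array becomes [25, 14, 10, 8, 14, 15, 22, 26, 28]. The pivot is placed at index 7. All elements to the left of the pivot are <= 26, and all elements to the right are > 26.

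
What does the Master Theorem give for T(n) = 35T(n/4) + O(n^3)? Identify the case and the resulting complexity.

Master Theorem for T(n) = 35T(n/4) + O(n^3):

a = 35, b = 4, c = 3
log_b(a) = log_4(35) = 2.5646

Case 3: c = 3 > log_4(35) = 2.5646
T(n) = O(n^3) = O(n^3)

For T(n) = 35T(n/4) + O(n^3): log_4(35) = 2.5646. This is Case 3 of the Master Theorem (c > log_b(a), work dominated by root), giving O(n^3).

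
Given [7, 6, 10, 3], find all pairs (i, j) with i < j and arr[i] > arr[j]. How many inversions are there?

Finding inversions in [7, 6, 10, 3]:

(0, 1): arr[0]=7 > arr[1]=6
(0, 3): arr[0]=7 > arr[3]=3
(1, 3): arr[1]=6 > arr[3]=3
(2, 3): arr[2]=10 > arr[3]=3

Total inversions: 4

The array has 4 inversion(s): (0,1), (0,3), (1,3), (2,3). Each pair (i,j) satisfies i < j and arr[i] > arr[j].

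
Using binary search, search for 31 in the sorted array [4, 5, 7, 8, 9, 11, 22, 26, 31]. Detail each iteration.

Binary search for 31 in [4, 5, 7, 8, 9, 11, 22, 26, 31]:

lo=0, hi=8, mid=4, arr[mid]=9 -> 9 < 31, search right half
lo=5, hi=8, mid=6, arr[mid]=22 -> 22 < 31, search right half
lo=7, hi=8, mid=7, arr[mid]=26 -> 26 < 31, search right half
lo=8, hi=8, mid=8, arr[mid]=31 -> Found target at index 8!

Binary search finds 31 at index 8 after 4 comparisons. The search repeatedly halves the search space by comparing with the middle element.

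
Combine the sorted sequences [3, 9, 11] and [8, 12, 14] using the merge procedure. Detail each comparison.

Merging process:

Compare 3 vs 8: take 3 from left. Merged: [3]
Compare 9 vs 8: take 8 from right. Merged: [3, 8]
Compare 9 vs 12: take 9 from left. Merged: [3, 8, 9]
Compare 11 vs 12: take 11 from left. Merged: [3, 8, 9, 11]
Append remaining from right: [12, 14]. Merged: [3, 8, 9, 11, 12, 14]

Final merged array: [3, 8, 9, 11, 12, 14]
Total comparisons: 4

The merged array is [3, 8, 9, 11, 12, 14], requiring 4 comparisons. The merge step runs in O(n) time where n is the total number of elements.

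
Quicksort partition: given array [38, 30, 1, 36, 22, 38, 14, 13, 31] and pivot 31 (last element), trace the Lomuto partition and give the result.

Lomuto partition with pivot = 31:

Initial array: [38, 30, 1, 36, 22, 38, 14, 13, 31]

arr[0]=38 > 31: no swap
arr[1]=30 <= 31: swap with position 0, array becomes [30, 38, 1, 36, 22, 38, 14, 13, 31]
arr[2]=1 <= 31: swap with position 1, array becomes [30, 1, 38, 36, 22, 38, 14, 13, 31]
arr[3]=36 > 31: no swap
arr[4]=22 <= 31: swap with position 2, array becomes [30, 1, 22, 36, 38, 38, 14, 13, 31]
arr[5]=38 > 31: no swap
arr[6]=14 <= 31: swap with position 3, array becomes [30, 1, 22, 14, 38, 38, 36, 13, 31]
arr[7]=13 <= 31: swap with position 4, array becomes [30, 1, 22, 14, 13, 38, 36, 38, 31]

Place pivot at position 5: [30, 1, 22, 14, 13, 31, 36, 38, 38]
Pivot position: 5

After partitioning with pivot 31, the array becomes [30, 1, 22, 14, 13, 31, 36, 38, 38]. The pivot is placed at index 5. All elements to the left of the pivot are <= 31, and all elements to the right are > 31.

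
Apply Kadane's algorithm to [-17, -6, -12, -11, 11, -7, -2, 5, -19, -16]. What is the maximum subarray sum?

Using Kadane's algorithm on [-17, -6, -12, -11, 11, -7, -2, 5, -19, -16]:

Scanning through the array:
Position 1 (value -6): max_ending_here = -6, max_so_far = -6
Position 2 (value -12): max_ending_here = -12, max_so_far = -6
Position 3 (value -11): max_ending_here = -11, max_so_far = -6
Position 4 (value 11): max_ending_here = 11, max_so_far = 11
Position 5 (value -7): max_ending_here = 4, max_so_far = 11
Position 6 (value -2): max_ending_here = 2, max_so_far = 11
Position 7 (value 5): max_ending_here = 7, max_so_far = 11
Position 8 (value -19): max_ending_here = -12, max_so_far = 11
Position 9 (value -16): max_ending_here = -16, max_so_far = 11

Maximum subarray: [11]
Maximum sum: 11

The maximum subarray is [11] with sum 11. This subarray runs from index 4 to index 4.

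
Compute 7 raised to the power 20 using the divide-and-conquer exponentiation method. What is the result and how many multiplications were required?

Computing 7^20 by squaring (build up from 7^1; each line after the first costs one multiplication):

7^1 = 7
7^2 = (7^1)^2 = 7^2 = 49
7^4 = (7^2)^2 = 49^2 = 2401
7^5 = 7 * 7^4 = 7 * 2401 = 16807
7^10 = (7^5)^2 = 16807^2 = 282475249
7^20 = (7^10)^2 = 282475249^2 = 79792266297612001

Result: 79792266297612001
Multiplications needed: 5 (5 lines after 7^1)

7^20 = 79792266297612001. Using exponentiation by squaring, this requires 5 multiplications. The key idea: if the exponent is even, square the half-power; if odd, multiply by the base once.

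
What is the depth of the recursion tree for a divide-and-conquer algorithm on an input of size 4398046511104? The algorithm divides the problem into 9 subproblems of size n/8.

For divide and conquer with division factor 8:

Problem sizes at each level:
Level 0: 4398046511104
Level 1: 549755813888
Level 2: 68719476736
Level 3: 8589934592
Level 4: 1073741824
Level 5: 134217728
Level 6: 16777216
Level 7: 2097152
Level 8: 262144
Level 9: 32768
Level 10: 4096
Level 11: 512
Level 12: 64
Level 13: 8
Level 14: 1

The root is level 0 and the size-1 base case is level 14 (the tree spans levels 0 through 14, i.e. 15 levels counting the root), so the depth is the number of divisions: log_8(4398046511104) = 14

The recursion tree depth is log_8(4398046511104) = 14. At each level, the problem size is divided by 8, so it takes 14 divisions to reduce to a base case of size 1. The algorithm makes 9 recursive calls at each level.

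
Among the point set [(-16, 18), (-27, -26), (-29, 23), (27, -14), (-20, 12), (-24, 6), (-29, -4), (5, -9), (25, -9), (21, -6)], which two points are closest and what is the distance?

Computing all pairwise distances among 10 points:

d((-16, 18), (-27, -26)) = 45.3542
d((-16, 18), (-29, 23)) = 13.9284
d((-16, 18), (27, -14)) = 53.6004
d((-16, 18), (-20, 12)) = 7.2111
d((-16, 18), (-24, 6)) = 14.4222
d((-16, 18), (-29, -4)) = 25.5539
d((-16, 18), (5, -9)) = 34.2053
d((-16, 18), (25, -9)) = 49.0918
d((-16, 18), (21, -6)) = 44.1022
d((-27, -26), (-29, 23)) = 49.0408
d((-27, -26), (27, -14)) = 55.3173
d((-27, -26), (-20, 12)) = 38.6394
d((-27, -26), (-24, 6)) = 32.1403
d((-27, -26), (-29, -4)) = 22.0907
d((-27, -26), (5, -9)) = 36.2353
d((-27, -26), (25, -9)) = 54.7083
d((-27, -26), (21, -6)) = 52.0
d((-29, 23), (27, -14)) = 67.1193
d((-29, 23), (-20, 12)) = 14.2127
d((-29, 23), (-24, 6)) = 17.72
d((-29, 23), (-29, -4)) = 27.0
d((-29, 23), (5, -9)) = 46.6905
d((-29, 23), (25, -9)) = 62.7694
d((-29, 23), (21, -6)) = 57.8014
d((27, -14), (-20, 12)) = 53.7122
d((27, -14), (-24, 6)) = 54.7814
d((27, -14), (-29, -4)) = 56.8859
d((27, -14), (5, -9)) = 22.561
d((27, -14), (25, -9)) = 5.3852
d((27, -14), (21, -6)) = 10.0
d((-20, 12), (-24, 6)) = 7.2111
d((-20, 12), (-29, -4)) = 18.3576
d((-20, 12), (5, -9)) = 32.6497
d((-20, 12), (25, -9)) = 49.6588
d((-20, 12), (21, -6)) = 44.7772
d((-24, 6), (-29, -4)) = 11.1803
d((-24, 6), (5, -9)) = 32.6497
d((-24, 6), (25, -9)) = 51.2445
d((-24, 6), (21, -6)) = 46.5725
d((-29, -4), (5, -9)) = 34.3657
d((-29, -4), (25, -9)) = 54.231
d((-29, -4), (21, -6)) = 50.04
d((5, -9), (25, -9)) = 20.0
d((5, -9), (21, -6)) = 16.2788
d((25, -9), (21, -6)) = 5.0 <-- minimum

Closest pair: (25, -9) and (21, -6) with distance 5.0

The closest pair is (25, -9) and (21, -6) with Euclidean distance 5.0. For 10 points, brute-force pairwise comparison is shown above. For large n, the divide-and-conquer algorithm (sort by x, recurse on halves, check the dividing strip) achieves O(n log n).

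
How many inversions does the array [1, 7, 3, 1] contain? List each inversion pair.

Finding inversions in [1, 7, 3, 1]:

(1, 2): arr[1]=7 > arr[2]=3
(1, 3): arr[1]=7 > arr[3]=1
(2, 3): arr[2]=3 > arr[3]=1

Total inversions: 3

The array has 3 inversion(s): (1,2), (1,3), (2,3). Each pair (i,j) satisfies i < j and arr[i] > arr[j].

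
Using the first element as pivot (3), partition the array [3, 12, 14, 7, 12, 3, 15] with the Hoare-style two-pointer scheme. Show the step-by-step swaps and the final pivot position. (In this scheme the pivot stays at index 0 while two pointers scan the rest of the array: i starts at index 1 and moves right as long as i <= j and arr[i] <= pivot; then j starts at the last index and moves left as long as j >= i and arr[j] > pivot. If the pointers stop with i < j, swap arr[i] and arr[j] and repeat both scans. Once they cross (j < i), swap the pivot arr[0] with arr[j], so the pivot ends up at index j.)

Hoare-style two-pointer partition with pivot = 3:

Initial array: [3, 12, 14, 7, 12, 3, 15]

Pointers start at i = 1, j = 6.
i stops at index 1 (arr[1]=12 > 3), j stops at index 5 (arr[5]=3 <= 3): swap arr[1] and arr[5], array becomes [3, 3, 14, 7, 12, 12, 15]
i ends at 2, j ends at 1: the pointers have crossed (j < i), so scanning stops.

Swap pivot arr[0] with arr[1] to place pivot at position 1: [3, 3, 14, 7, 12, 12, 15]
Pivot position: 1

After partitioning with pivot 3, the array becomes [3, 3, 14, 7, 12, 12, 15]. The pivot is placed at index 1. All elements to the left of the pivot are <= 3, and all elements to the right are > 3.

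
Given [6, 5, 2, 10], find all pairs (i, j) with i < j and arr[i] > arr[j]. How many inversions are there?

Finding inversions in [6, 5, 2, 10]:

(0, 1): arr[0]=6 > arr[1]=5
(0, 2): arr[0]=6 > arr[2]=2
(1, 2): arr[1]=5 > arr[2]=2

Total inversions: 3

The array has 3 inversion(s): (0,1), (0,2), (1,2). Each pair (i,j) satisfies i < j and arr[i] > arr[j].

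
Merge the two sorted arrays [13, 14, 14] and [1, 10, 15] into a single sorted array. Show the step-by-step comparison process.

Merging process:

Compare 13 vs 1: take 1 from right. Merged: [1]
Compare 13 vs 10: take 10 from right. Merged: [1, 10]
Compare 13 vs 15: take 13 from left. Merged: [1, 10, 13]
Compare 14 vs 15: take 14 from left. Merged: [1, 10, 13, 14]
Compare 14 vs 15: take 14 from left. Merged: [1, 10, 13, 14, 14]
Append remaining from right: [15]. Merged: [1, 10, 13, 14, 14, 15]

Final merged array: [1, 10, 13, 14, 14, 15]
Total comparisons: 5

The merged array is [1, 10, 13, 14, 14, 15], requiring 5 comparisons. The merge step runs in O(n) time where n is the total number of elements.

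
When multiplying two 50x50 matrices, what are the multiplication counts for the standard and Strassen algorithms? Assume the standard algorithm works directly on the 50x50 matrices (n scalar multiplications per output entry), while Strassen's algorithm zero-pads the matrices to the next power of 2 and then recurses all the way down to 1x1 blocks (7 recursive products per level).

Matrix multiplication for 50x50 matrices:

Strassen's algorithm requires power-of-2 dimensions. Pad 50x50 to 64x64 (next power of 2).

Standard algorithm: 50^3 = 125000 multiplications
Strassen's algorithm: 7^(log2(64)) = 7^6 = 117649 multiplications
Savings: 125000 - 117649 = 7351 multiplications

Standard: 125000 multiplications (50^3). Strassen: 117649 multiplications (7^6, after padding to 64x64). Strassen reduces 8 recursive multiplications to 7 at each level.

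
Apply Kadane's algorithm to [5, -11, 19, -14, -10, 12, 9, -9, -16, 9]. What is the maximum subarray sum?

Using Kadane's algorithm on [5, -11, 19, -14, -10, 12, 9, -9, -16, 9]:

Scanning through the array:
Position 1 (value -11): max_ending_here = -6, max_so_far = 5
Position 2 (value 19): max_ending_here = 19, max_so_far = 19
Position 3 (value -14): max_ending_here = 5, max_so_far = 19
Position 4 (value -10): max_ending_here = -5, max_so_far = 19
Position 5 (value 12): max_ending_here = 12, max_so_far = 19
Position 6 (value 9): max_ending_here = 21, max_so_far = 21
Position 7 (value -9): max_ending_here = 12, max_so_far = 21
Position 8 (value -16): max_ending_here = -4, max_so_far = 21
Position 9 (value 9): max_ending_here = 9, max_so_far = 21

Maximum subarray: [12, 9]
Maximum sum: 21

The maximum subarray is [12, 9] with sum 21. This subarray runs from index 5 to index 6.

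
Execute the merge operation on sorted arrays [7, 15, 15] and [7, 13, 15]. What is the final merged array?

Merging process:

Compare 7 vs 7: take 7 from left. Merged: [7]
Compare 15 vs 7: take 7 from right. Merged: [7, 7]
Compare 15 vs 13: take 13 from right. Merged: [7, 7, 13]
Compare 15 vs 15: take 15 from left. Merged: [7, 7, 13, 15]
Compare 15 vs 15: take 15 from left. Merged: [7, 7, 13, 15, 15]
Append remaining from right: [15]. Merged: [7, 7, 13, 15, 15, 15]

Final merged array: [7, 7, 13, 15, 15, 15]
Total comparisons: 5

The merged array is [7, 7, 13, 15, 15, 15], requiring 5 comparisons. The merge step runs in O(n) time where n is the total number of elements.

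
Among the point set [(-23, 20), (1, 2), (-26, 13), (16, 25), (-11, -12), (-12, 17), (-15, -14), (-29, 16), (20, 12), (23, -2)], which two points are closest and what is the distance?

Computing all pairwise distances among 10 points:

d((-23, 20), (1, 2)) = 30.0
d((-23, 20), (-26, 13)) = 7.6158
d((-23, 20), (16, 25)) = 39.3192
d((-23, 20), (-11, -12)) = 34.176
d((-23, 20), (-12, 17)) = 11.4018
d((-23, 20), (-15, -14)) = 34.9285
d((-23, 20), (-29, 16)) = 7.2111
d((-23, 20), (20, 12)) = 43.7379
d((-23, 20), (23, -2)) = 50.9902
d((1, 2), (-26, 13)) = 29.1548
d((1, 2), (16, 25)) = 27.4591
d((1, 2), (-11, -12)) = 18.4391
d((1, 2), (-12, 17)) = 19.8494
d((1, 2), (-15, -14)) = 22.6274
d((1, 2), (-29, 16)) = 33.1059
d((1, 2), (20, 12)) = 21.4709
d((1, 2), (23, -2)) = 22.3607
d((-26, 13), (16, 25)) = 43.6807
d((-26, 13), (-11, -12)) = 29.1548
d((-26, 13), (-12, 17)) = 14.5602
d((-26, 13), (-15, -14)) = 29.1548
d((-26, 13), (-29, 16)) = 4.2426 <-- minimum
d((-26, 13), (20, 12)) = 46.0109
d((-26, 13), (23, -2)) = 51.2445
d((16, 25), (-11, -12)) = 45.8039
d((16, 25), (-12, 17)) = 29.1204
d((16, 25), (-15, -14)) = 49.8197
d((16, 25), (-29, 16)) = 45.8912
d((16, 25), (20, 12)) = 13.6015
d((16, 25), (23, -2)) = 27.8927
d((-11, -12), (-12, 17)) = 29.0172
d((-11, -12), (-15, -14)) = 4.4721
d((-11, -12), (-29, 16)) = 33.2866
d((-11, -12), (20, 12)) = 39.2046
d((-11, -12), (23, -2)) = 35.4401
d((-12, 17), (-15, -14)) = 31.1448
d((-12, 17), (-29, 16)) = 17.0294
d((-12, 17), (20, 12)) = 32.3883
d((-12, 17), (23, -2)) = 39.8246
d((-15, -14), (-29, 16)) = 33.1059
d((-15, -14), (20, 12)) = 43.6005
d((-15, -14), (23, -2)) = 39.8497
d((-29, 16), (20, 12)) = 49.163
d((-29, 16), (23, -2)) = 55.0273
d((20, 12), (23, -2)) = 14.3178

Closest pair: (-26, 13) and (-29, 16) with distance 4.2426

The closest pair is (-26, 13) and (-29, 16) with Euclidean distance 4.2426. For 10 points, brute-force pairwise comparison is shown above. For large n, the divide-and-conquer algorithm (sort by x, recurse on halves, check the dividing strip) achieves O(n log n).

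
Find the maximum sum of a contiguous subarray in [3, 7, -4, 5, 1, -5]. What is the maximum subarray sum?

Using Kadane's algorithm on [3, 7, -4, 5, 1, -5]:

Scanning through the array:
Position 1 (value 7): max_ending_here = 10, max_so_far = 10
Position 2 (value -4): max_ending_here = 6, max_so_far = 10
Position 3 (value 5): max_ending_here = 11, max_so_far = 11
Position 4 (value 1): max_ending_here = 12, max_so_far = 12
Position 5 (value -5): max_ending_here = 7, max_so_far = 12

Maximum subarray: [3, 7, -4, 5, 1]
Maximum sum: 12

The maximum subarray is [3, 7, -4, 5, 1] with sum 12. This subarray runs from index 0 to index 4.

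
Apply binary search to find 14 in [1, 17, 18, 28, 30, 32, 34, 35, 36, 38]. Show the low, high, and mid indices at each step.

Binary search for 14 in [1, 17, 18, 28, 30, 32, 34, 35, 36, 38]:

lo=0, hi=9, mid=4, arr[mid]=30 -> 30 > 14, search left half
lo=0, hi=3, mid=1, arr[mid]=17 -> 17 > 14, search left half
lo=0, hi=0, mid=0, arr[mid]=1 -> 1 < 14, search right half
lo=1 > hi=0, target 14 not found

Binary search determines that 14 is not in the array after 3 comparisons. The search space was exhausted without finding the target.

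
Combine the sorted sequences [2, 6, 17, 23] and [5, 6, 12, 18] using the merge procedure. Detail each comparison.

Merging process:

Compare 2 vs 5: take 2 from left. Merged: [2]
Compare 6 vs 5: take 5 from right. Merged: [2, 5]
Compare 6 vs 6: take 6 from left. Merged: [2, 5, 6]
Compare 17 vs 6: take 6 from right. Merged: [2, 5, 6, 6]
Compare 17 vs 12: take 12 from right. Merged: [2, 5, 6, 6, 12]
Compare 17 vs 18: take 17 from left. Merged: [2, 5, 6, 6, 12, 17]
Compare 23 vs 18: take 18 from right. Merged: [2, 5, 6, 6, 12, 17, 18]
Append remaining from left: [23]. Merged: [2, 5, 6, 6, 12, 17, 18, 23]

Final merged array: [2, 5, 6, 6, 12, 17, 18, 23]
Total comparisons: 7

The merged array is [2, 5, 6, 6, 12, 17, 18, 23], requiring 7 comparisons. The merge step runs in O(n) time where n is the total number of elements.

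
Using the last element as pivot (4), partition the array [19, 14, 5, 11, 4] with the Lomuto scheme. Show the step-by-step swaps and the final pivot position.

Lomuto partition with pivot = 4:

Initial array: [19, 14, 5, 11, 4]

arr[0]=19 > 4: no swap
arr[1]=14 > 4: no swap
arr[2]=5 > 4: no swap
arr[3]=11 > 4: no swap

Place pivot at position 0: [4, 14, 5, 11, 19]
Pivot position: 0

After partitioning with pivot 4, the array becomes [4, 14, 5, 11, 19]. The pivot is placed at index 0. All elements to the left of the pivot are <= 4, and all elements to the right are > 4.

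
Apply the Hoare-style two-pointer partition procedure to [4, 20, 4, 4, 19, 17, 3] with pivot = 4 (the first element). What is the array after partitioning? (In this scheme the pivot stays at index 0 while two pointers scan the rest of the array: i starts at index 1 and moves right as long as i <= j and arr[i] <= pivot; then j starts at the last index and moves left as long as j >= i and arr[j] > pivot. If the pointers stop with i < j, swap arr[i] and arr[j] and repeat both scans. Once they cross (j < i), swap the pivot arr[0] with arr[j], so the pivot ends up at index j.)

Hoare-style two-pointer partition with pivot = 4:

Initial array: [4, 20, 4, 4, 19, 17, 3]

Pointers start at i = 1, j = 6.
i stops at index 1 (arr[1]=20 > 4), j stops at index 6 (arr[6]=3 <= 4): swap arr[1] and arr[6], array becomes [4, 3, 4, 4, 19, 17, 20]
i ends at 4, j ends at 3: the pointers have crossed (j < i), so scanning stops.

Swap pivot arr[0] with arr[3] to place pivot at position 3: [4, 3, 4, 4, 19, 17, 20]
Pivot position: 3

After partitioning with pivot 4, the array becomes [4, 3, 4, 4, 19, 17, 20]. The pivot is placed at index 3. All elements to the left of the pivot are <= 4, and all elements to the right are > 4.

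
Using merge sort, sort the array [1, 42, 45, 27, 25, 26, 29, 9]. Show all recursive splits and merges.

Merge sort trace:

Split: [1, 42, 45, 27, 25, 26, 29, 9] -> [1, 42, 45, 27] and [25, 26, 29, 9]
  Split: [1, 42, 45, 27] -> [1, 42] and [45, 27]
    Split: [1, 42] -> [1] and [42]
    Merge: [1] + [42] -> [1, 42]
    Split: [45, 27] -> [45] and [27]
    Merge: [45] + [27] -> [27, 45]
  Merge: [1, 42] + [27, 45] -> [1, 27, 42, 45]
  Split: [25, 26, 29, 9] -> [25, 26] and [29, 9]
    Split: [25, 26] -> [25] and [26]
    Merge: [25] + [26] -> [25, 26]
    Split: [29, 9] -> [29] and [9]
    Merge: [29] + [9] -> [9, 29]
  Merge: [25, 26] + [9, 29] -> [9, 25, 26, 29]
Merge: [1, 27, 42, 45] + [9, 25, 26, 29] -> [1, 9, 25, 26, 27, 29, 42, 45]

Final sorted array: [1, 9, 25, 26, 27, 29, 42, 45]

The merge sort proceeds by recursively splitting the array and merging sorted halves.
After all merges, the sorted array is [1, 9, 25, 26, 27, 29, 42, 45].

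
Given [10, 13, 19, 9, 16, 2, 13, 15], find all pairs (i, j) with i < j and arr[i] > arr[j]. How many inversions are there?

Finding inversions in [10, 13, 19, 9, 16, 2, 13, 15]:

(0, 3): arr[0]=10 > arr[3]=9
(0, 5): arr[0]=10 > arr[5]=2
(1, 3): arr[1]=13 > arr[3]=9
(1, 5): arr[1]=13 > arr[5]=2
(2, 3): arr[2]=19 > arr[3]=9
(2, 4): arr[2]=19 > arr[4]=16
(2, 5): arr[2]=19 > arr[5]=2
(2, 6): arr[2]=19 > arr[6]=13
(2, 7): arr[2]=19 > arr[7]=15
(3, 5): arr[3]=9 > arr[5]=2
(4, 5): arr[4]=16 > arr[5]=2
(4, 6): arr[4]=16 > arr[6]=13
(4, 7): arr[4]=16 > arr[7]=15

Total inversions: 13

The array has 13 inversion(s): (0,3), (0,5), (1,3), (1,5), (2,3), (2,4), (2,5), (2,6), (2,7), (3,5), (4,5), (4,6), (4,7). Each pair (i,j) satisfies i < j and arr[i] > arr[j].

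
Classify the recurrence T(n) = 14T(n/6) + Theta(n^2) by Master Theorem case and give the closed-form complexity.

Master Theorem for T(n) = 14T(n/6) + O(n^2):

a = 14, b = 6, c = 2
log_b(a) = log_6(14) = 1.4729

Case 3: c = 2 > log_6(14) = 1.4729
T(n) = O(n^2) = O(n^2)

For T(n) = 14T(n/6) + O(n^2): log_6(14) = 1.4729. This is Case 3 of the Master Theorem (c > log_b(a), work dominated by root), giving O(n^2).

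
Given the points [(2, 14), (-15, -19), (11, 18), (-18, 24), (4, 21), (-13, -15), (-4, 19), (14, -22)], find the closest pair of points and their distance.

Computing all pairwise distances among 8 points:

d((2, 14), (-15, -19)) = 37.1214
d((2, 14), (11, 18)) = 9.8489
d((2, 14), (-18, 24)) = 22.3607
d((2, 14), (4, 21)) = 7.2801
d((2, 14), (-13, -15)) = 32.6497
d((2, 14), (-4, 19)) = 7.8102
d((2, 14), (14, -22)) = 37.9473
d((-15, -19), (11, 18)) = 45.2217
d((-15, -19), (-18, 24)) = 43.1045
d((-15, -19), (4, 21)) = 44.2832
d((-15, -19), (-13, -15)) = 4.4721 <-- minimum
d((-15, -19), (-4, 19)) = 39.5601
d((-15, -19), (14, -22)) = 29.1548
d((11, 18), (-18, 24)) = 29.6142
d((11, 18), (4, 21)) = 7.6158
d((11, 18), (-13, -15)) = 40.8044
d((11, 18), (-4, 19)) = 15.0333
d((11, 18), (14, -22)) = 40.1123
d((-18, 24), (4, 21)) = 22.2036
d((-18, 24), (-13, -15)) = 39.3192
d((-18, 24), (-4, 19)) = 14.8661
d((-18, 24), (14, -22)) = 56.0357
d((4, 21), (-13, -15)) = 39.8121
d((4, 21), (-4, 19)) = 8.2462
d((4, 21), (14, -22)) = 44.1475
d((-13, -15), (-4, 19)) = 35.171
d((-13, -15), (14, -22)) = 27.8927
d((-4, 19), (14, -22)) = 44.7772

Closest pair: (-15, -19) and (-13, -15) with distance 4.4721

The closest pair is (-15, -19) and (-13, -15) with Euclidean distance 4.4721. For 8 points, brute-force pairwise comparison is shown above. For large n, the divide-and-conquer algorithm (sort by x, recurse on halves, check the dividing strip) achieves O(n log n).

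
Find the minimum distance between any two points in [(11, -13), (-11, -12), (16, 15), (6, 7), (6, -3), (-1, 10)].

Computing all pairwise distances among 6 points:

d((11, -13), (-11, -12)) = 22.0227
d((11, -13), (16, 15)) = 28.4429
d((11, -13), (6, 7)) = 20.6155
d((11, -13), (6, -3)) = 11.1803
d((11, -13), (-1, 10)) = 25.9422
d((-11, -12), (16, 15)) = 38.1838
d((-11, -12), (6, 7)) = 25.4951
d((-11, -12), (6, -3)) = 19.2354
d((-11, -12), (-1, 10)) = 24.1661
d((16, 15), (6, 7)) = 12.8062
d((16, 15), (6, -3)) = 20.5913
d((16, 15), (-1, 10)) = 17.72
d((6, 7), (6, -3)) = 10.0
d((6, 7), (-1, 10)) = 7.6158 <-- minimum
d((6, -3), (-1, 10)) = 14.7648

Closest pair: (6, 7) and (-1, 10) with distance 7.6158

The closest pair is (6, 7) and (-1, 10) with Euclidean distance 7.6158. For 6 points, brute-force pairwise comparison is shown above. For large n, the divide-and-conquer algorithm (sort by x, recurse on halves, check the dividing strip) achieves O(n log n).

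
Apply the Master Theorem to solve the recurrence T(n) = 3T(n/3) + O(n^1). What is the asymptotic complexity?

Master Theorem for T(n) = 3T(n/3) + O(n^1):

a = 3, b = 3, c = 1
log_b(a) = log_3(3) = 1.0000

Case 2: c = 1 = log_3(3) = 1.0000
T(n) = O(n^1 log n) = O(n log n)

For T(n) = 3T(n/3) + O(n^1): log_3(3) = 1.0000. This is Case 2 of the Master Theorem (c = log_b(a), equal work at all levels), giving O(n log n).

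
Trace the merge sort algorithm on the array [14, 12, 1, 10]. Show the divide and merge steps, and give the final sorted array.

Merge sort trace:

Split: [14, 12, 1, 10] -> [14, 12] and [1, 10]
  Split: [14, 12] -> [14] and [12]
  Merge: [14] + [12] -> [12, 14]
  Split: [1, 10] -> [1] and [10]
  Merge: [1] + [10] -> [1, 10]
Merge: [12, 14] + [1, 10] -> [1, 10, 12, 14]

Final sorted array: [1, 10, 12, 14]

The merge sort proceeds by recursively splitting the array and merging sorted halves.
After all merges, the sorted array is [1, 10, 12, 14].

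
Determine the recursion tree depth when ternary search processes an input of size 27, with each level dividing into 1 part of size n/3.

For divide and conquer with division factor 3:

Problem sizes at each level:
Level 0: 27
Level 1: 9
Level 2: 3
Level 3: 1

The root is level 0 and the size-1 base case is level 3 (the tree spans levels 0 through 3, i.e. 4 levels counting the root), so the depth is the number of divisions: log_3(27) = 3

The recursion tree depth is log_3(27) = 3. At each level, the problem size is divided by 3, so it takes 3 divisions to reduce to a base case of size 1. The algorithm makes 1 recursive call at each level.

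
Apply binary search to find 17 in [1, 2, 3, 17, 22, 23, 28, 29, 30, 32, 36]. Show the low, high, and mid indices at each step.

Binary search for 17 in [1, 2, 3, 17, 22, 23, 28, 29, 30, 32, 36]:

lo=0, hi=10, mid=5, arr[mid]=23 -> 23 > 17, search left half
lo=0, hi=4, mid=2, arr[mid]=3 -> 3 < 17, search right half
lo=3, hi=4, mid=3, arr[mid]=17 -> Found target at index 3!

Binary search finds 17 at index 3 after 3 comparisons. The search repeatedly halves the search space by comparing with the middle element.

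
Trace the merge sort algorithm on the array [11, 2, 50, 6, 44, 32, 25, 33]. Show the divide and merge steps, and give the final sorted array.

Merge sort trace:

Split: [11, 2, 50, 6, 44, 32, 25, 33] -> [11, 2, 50, 6] and [44, 32, 25, 33]
  Split: [11, 2, 50, 6] -> [11, 2] and [50, 6]
    Split: [11, 2] -> [11] and [2]
    Merge: [11] + [2] -> [2, 11]
    Split: [50, 6] -> [50] and [6]
    Merge: [50] + [6] -> [6, 50]
  Merge: [2, 11] + [6, 50] -> [2, 6, 11, 50]
  Split: [44, 32, 25, 33] -> [44, 32] and [25, 33]
    Split: [44, 32] -> [44] and [32]
    Merge: [44] + [32] -> [32, 44]
    Split: [25, 33] -> [25] and [33]
    Merge: [25] + [33] -> [25, 33]
  Merge: [32, 44] + [25, 33] -> [25, 32, 33, 44]
Merge: [2, 6, 11, 50] + [25, 32, 33, 44] -> [2, 6, 11, 25, 32, 33, 44, 50]

Final sorted array: [2, 6, 11, 25, 32, 33, 44, 50]

The merge sort proceeds by recursively splitting the array and merging sorted halves.
After all merges, the sorted array is [2, 6, 11, 25, 32, 33, 44, 50].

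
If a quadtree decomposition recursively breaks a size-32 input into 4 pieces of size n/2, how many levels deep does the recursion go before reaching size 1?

For divide and conquer with division factor 2:

Problem sizes at each level:
Level 0: 32
Level 1: 16
Level 2: 8
Level 3: 4
Level 4: 2
Level 5: 1

The root is level 0 and the size-1 base case is level 5 (the tree spans levels 0 through 5, i.e. 6 levels counting the root), so the depth is the number of divisions: log_2(32) = 5

The recursion tree depth is log_2(32) = 5. At each level, the problem size is divided by 2, so it takes 5 divisions to reduce to a base case of size 1. The algorithm makes 4 recursive calls at each level.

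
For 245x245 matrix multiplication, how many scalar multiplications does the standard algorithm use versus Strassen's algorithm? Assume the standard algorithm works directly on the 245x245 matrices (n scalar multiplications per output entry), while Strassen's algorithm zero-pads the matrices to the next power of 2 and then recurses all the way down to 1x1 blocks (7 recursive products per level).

Matrix multiplication for 245x245 matrices:

Strassen's algorithm requires power-of-2 dimensions. Pad 245x245 to 256x256 (next power of 2).

Standard algorithm: 245^3 = 14706125 multiplications
Strassen's algorithm: 7^(log2(256)) = 7^8 = 5764801 multiplications
Savings: 14706125 - 5764801 = 8941324 multiplications

Standard: 14706125 multiplications (245^3). Strassen: 5764801 multiplications (7^8, after padding to 256x256). Strassen reduces 8 recursive multiplications to 7 at each level.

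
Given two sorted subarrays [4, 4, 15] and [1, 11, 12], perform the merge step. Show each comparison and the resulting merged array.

Merging process:

Compare 4 vs 1: take 1 from right. Merged: [1]
Compare 4 vs 11: take 4 from left. Merged: [1, 4]
Compare 4 vs 11: take 4 from left. Merged: [1, 4, 4]
Compare 15 vs 11: take 11 from right. Merged: [1, 4, 4, 11]
Compare 15 vs 12: take 12 from right. Merged: [1, 4, 4, 11, 12]
Append remaining from left: [15]. Merged: [1, 4, 4, 11, 12, 15]

Final merged array: [1, 4, 4, 11, 12, 15]
Total comparisons: 5

The merged array is [1, 4, 4, 11, 12, 15], requiring 5 comparisons. The merge step runs in O(n) time where n is the total number of elements.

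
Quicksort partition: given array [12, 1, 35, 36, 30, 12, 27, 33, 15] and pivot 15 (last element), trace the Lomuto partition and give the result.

Lomuto partition with pivot = 15:

Initial array: [12, 1, 35, 36, 30, 12, 27, 33, 15]

arr[0]=12 <= 15: swap with position 0, array becomes [12, 1, 35, 36, 30, 12, 27, 33, 15]
arr[1]=1 <= 15: swap with position 1, array becomes [12, 1, 35, 36, 30, 12, 27, 33, 15]
arr[2]=35 > 15: no swap
arr[3]=36 > 15: no swap
arr[4]=30 > 15: no swap
arr[5]=12 <= 15: swap with position 2, array becomes [12, 1, 12, 36, 30, 35, 27, 33, 15]
arr[6]=27 > 15: no swap
arr[7]=33 > 15: no swap

Place pivot at position 3: [12, 1, 12, 15, 30, 35, 27, 33, 36]
Pivot position: 3

After partitioning with pivot 15, the array becomes [12, 1, 12, 15, 30, 35, 27, 33, 36]. The pivot is placed at index 3. All elements to the left of the pivot are <= 15, and all elements to the right are > 15.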